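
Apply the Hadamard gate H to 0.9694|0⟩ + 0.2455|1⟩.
0.8591|0⟩ + 0.5119|1⟩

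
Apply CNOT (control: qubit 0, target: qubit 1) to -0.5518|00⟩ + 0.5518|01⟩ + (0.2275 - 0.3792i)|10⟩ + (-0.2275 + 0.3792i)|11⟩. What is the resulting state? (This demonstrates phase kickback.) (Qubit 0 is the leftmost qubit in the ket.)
-0.5518|00⟩ + 0.5518|01⟩ + (-0.2275 + 0.3792i)|10⟩ + (0.2275 - 0.3792i)|11⟩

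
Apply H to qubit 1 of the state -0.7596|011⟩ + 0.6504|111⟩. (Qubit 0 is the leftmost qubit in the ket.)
-0.5371|001⟩ + 0.5371|011⟩ + 0.4599|101⟩ - 0.4599|111⟩

H on qubit 1 mixes each pair of kets that differ only in qubit 1: amplitudes (a, b) of (|…0…⟩, |…1…⟩) become ((a + b)/√2, (a − b)/√2). Kets absent from the input have amplitude 0.
(|001⟩, |011⟩): (a, b) = (0, -0.7596) → (-0.5371, 0.5371)
(|101⟩, |111⟩): (a, b) = (0, 0.6504) → (0.4599, -0.4599)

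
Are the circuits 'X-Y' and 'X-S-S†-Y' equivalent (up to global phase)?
Yes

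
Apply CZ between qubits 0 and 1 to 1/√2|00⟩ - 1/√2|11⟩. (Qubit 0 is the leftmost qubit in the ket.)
1/√2|00⟩ + 1/√2|11⟩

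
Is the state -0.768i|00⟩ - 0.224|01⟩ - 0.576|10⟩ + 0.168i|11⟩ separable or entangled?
Separable

Writing the state as a|00⟩ + b|01⟩ + c|10⟩ + d|11⟩, it is a product state iff ad − bc = 0.
Here (a, b, c, d) = (-0.768i, -0.224, -0.576, 0.168i): ad − bc = (-0.768i)(0.168i) − (-0.224)(-0.576) = 0, so the state is separable.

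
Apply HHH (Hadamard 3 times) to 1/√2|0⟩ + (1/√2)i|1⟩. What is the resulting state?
(1/2 + (1/2)i)|0⟩ + (1/2 - (1/2)i)|1⟩

H² = I, so H^3 = H: a single Hadamard. With (a, b) = (1/√2, (1/√2)i), H gives ((a + b)/√2, (a − b)/√2) = ((1/2 + (1/2)i), (1/2 - (1/2)i)).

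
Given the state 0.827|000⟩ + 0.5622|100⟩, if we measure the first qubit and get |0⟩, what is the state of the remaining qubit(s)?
|00⟩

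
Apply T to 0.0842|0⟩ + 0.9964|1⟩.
0.0842|0⟩ + (0.7046 + 0.7046i)|1⟩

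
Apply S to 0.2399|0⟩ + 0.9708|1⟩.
0.2399|0⟩ + 0.9708i|1⟩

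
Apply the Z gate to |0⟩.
|0⟩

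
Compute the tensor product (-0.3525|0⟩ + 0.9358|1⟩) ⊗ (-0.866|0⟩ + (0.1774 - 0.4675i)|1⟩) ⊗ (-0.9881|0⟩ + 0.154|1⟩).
-0.3016|000⟩ + 0.04701|001⟩ + (0.06179 - 0.1628i)|010⟩ + (-0.00963 + 0.02538i)|011⟩ + 0.8008|100⟩ - 0.1248|101⟩ + (-0.164 + 0.4323i)|110⟩ + (0.02557 - 0.06737i)|111⟩

amp(|b₁b₂…⟩) = product of the factor amplitudes for bits b₁, b₂, …; only kets whose every factor amplitude is nonzero survive.
|000⟩: (-0.3525)(-0.866)(-0.9881) = -0.3016
|001⟩: (-0.3525)(-0.866)(0.154) = 0.04701
|010⟩: (-0.3525)(0.1774 - 0.4675i)(-0.9881) = (0.06179 - 0.1628i)
|011⟩: (-0.3525)(0.1774 - 0.4675i)(0.154) = (-0.00963 + 0.02538i)
|100⟩: (0.9358)(-0.866)(-0.9881) = 0.8008
|101⟩: (0.9358)(-0.866)(0.154) = -0.1248
|110⟩: (0.9358)(0.1774 - 0.4675i)(-0.9881) = (-0.164 + 0.4323i)
|111⟩: (0.9358)(0.1774 - 0.4675i)(0.154) = (0.02557 - 0.06737i)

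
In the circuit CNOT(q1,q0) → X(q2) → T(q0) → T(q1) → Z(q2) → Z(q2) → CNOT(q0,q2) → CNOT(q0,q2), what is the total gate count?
8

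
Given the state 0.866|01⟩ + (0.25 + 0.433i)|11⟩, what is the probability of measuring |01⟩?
0.75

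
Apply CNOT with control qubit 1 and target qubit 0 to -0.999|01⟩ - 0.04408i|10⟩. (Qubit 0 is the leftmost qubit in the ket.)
-0.04408i|10⟩ - 0.999|11⟩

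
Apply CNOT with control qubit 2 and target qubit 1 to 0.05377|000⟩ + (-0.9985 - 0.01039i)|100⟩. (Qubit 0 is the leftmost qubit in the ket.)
0.05377|000⟩ + (-0.9985 - 0.01039i)|100⟩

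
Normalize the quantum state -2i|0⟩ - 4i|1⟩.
-(1/√5)i|0⟩ - 0.8944i|1⟩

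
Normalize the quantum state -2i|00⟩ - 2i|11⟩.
-(1/√2)i|00⟩ - (1/√2)i|11⟩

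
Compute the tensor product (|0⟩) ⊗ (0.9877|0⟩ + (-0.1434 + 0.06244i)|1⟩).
0.9877|00⟩ + (-0.1434 + 0.06244i)|01⟩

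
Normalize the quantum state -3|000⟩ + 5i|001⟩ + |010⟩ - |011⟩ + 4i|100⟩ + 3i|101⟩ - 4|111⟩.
-0.3419|000⟩ + 0.5698i|001⟩ + 0.114|010⟩ - 0.114|011⟩ + 0.4558i|100⟩ + 0.3419i|101⟩ - 0.4558|111⟩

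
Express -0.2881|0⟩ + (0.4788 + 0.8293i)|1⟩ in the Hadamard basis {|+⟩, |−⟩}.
(0.1348 + 0.5864i)|+⟩ + (-0.5423 - 0.5864i)|−⟩

With |ψ⟩ = α|0⟩ + β|1⟩, the Hadamard-basis coefficients are ⟨+|ψ⟩ = (α + β)/√2 and ⟨−|ψ⟩ = (α − β)/√2.
Here α = -0.2881, β = (0.4788 + 0.8293i): (α + β)/√2 = (0.1348 + 0.5864i), (α − β)/√2 = (-0.5423 - 0.5864i).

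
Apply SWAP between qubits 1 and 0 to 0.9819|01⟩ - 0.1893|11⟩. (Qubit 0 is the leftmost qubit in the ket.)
0.9819|10⟩ - 0.1893|11⟩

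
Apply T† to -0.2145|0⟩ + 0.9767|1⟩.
-0.2145|0⟩ + (0.6906 - 0.6906i)|1⟩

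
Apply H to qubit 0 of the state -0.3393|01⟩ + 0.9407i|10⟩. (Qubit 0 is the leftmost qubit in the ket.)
0.6652i|00⟩ - 0.2399|01⟩ - 0.6652i|10⟩ - 0.2399|11⟩

H on qubit 0 mixes each pair of kets that differ only in qubit 0: amplitudes (a, b) of (|…0…⟩, |…1…⟩) become ((a + b)/√2, (a − b)/√2). Kets absent from the input have amplitude 0.
(|00⟩, |10⟩): (a, b) = (0, 0.9407i) → (0.6652i, -0.6652i)
(|01⟩, |11⟩): (a, b) = (-0.3393, 0) → (-0.2399, -0.2399)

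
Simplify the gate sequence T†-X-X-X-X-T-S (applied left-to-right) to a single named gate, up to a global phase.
S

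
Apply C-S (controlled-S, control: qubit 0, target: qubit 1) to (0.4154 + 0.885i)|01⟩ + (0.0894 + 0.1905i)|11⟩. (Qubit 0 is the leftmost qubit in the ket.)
(0.4154 + 0.885i)|01⟩ + (-0.1905 + 0.0894i)|11⟩

C-S leaves the control-|0⟩ kets |00⟩, |01⟩ unchanged and applies S to qubit 1 on the control-|1⟩ pair (|10⟩, |11⟩).
S = [[1, 0], [0, i]].
With a = amp(|10⟩) = 0 and b = amp(|11⟩) = (0.0894 + 0.1905i):
new amp(|10⟩) = (1)·a = 0
new amp(|11⟩) = (i)·b = (-0.1905 + 0.0894i)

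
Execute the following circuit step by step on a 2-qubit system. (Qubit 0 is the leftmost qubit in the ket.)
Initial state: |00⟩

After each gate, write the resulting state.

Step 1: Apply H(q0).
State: 1/√2|00⟩ + 1/√2|10⟩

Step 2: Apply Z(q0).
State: 1/√2|00⟩ - 1/√2|10⟩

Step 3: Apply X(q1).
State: 1/√2|01⟩ - 1/√2|11⟩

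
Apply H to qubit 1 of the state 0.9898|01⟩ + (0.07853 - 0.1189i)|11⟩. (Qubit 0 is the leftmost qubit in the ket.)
0.6999|00⟩ - 0.6999|01⟩ + (0.05553 - 0.08407i)|10⟩ + (-0.05553 + 0.08407i)|11⟩

H on qubit 1 mixes each pair of kets that differ only in qubit 1: amplitudes (a, b) of (|…0…⟩, |…1…⟩) become ((a + b)/√2, (a − b)/√2). Kets absent from the input have amplitude 0.
(|00⟩, |01⟩): (a, b) = (0, 0.9898) → (0.6999, -0.6999)
(|10⟩, |11⟩): (a, b) = (0, (0.07853 - 0.1189i)) → ((0.05553 - 0.08407i), (-0.05553 + 0.08407i))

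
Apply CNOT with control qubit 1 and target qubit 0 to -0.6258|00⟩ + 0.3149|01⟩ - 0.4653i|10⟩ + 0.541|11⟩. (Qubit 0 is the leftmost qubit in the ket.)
-0.6258|00⟩ + 0.541|01⟩ - 0.4653i|10⟩ + 0.3149|11⟩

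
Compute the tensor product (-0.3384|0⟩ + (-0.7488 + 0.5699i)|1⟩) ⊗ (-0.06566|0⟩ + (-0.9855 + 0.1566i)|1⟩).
0.02222|00⟩ + (0.3335 - 0.05299i)|01⟩ + (0.04917 - 0.03742i)|10⟩ + (0.6487 - 0.6789i)|11⟩

amp(|b₁b₂…⟩) = product of the factor amplitudes for bits b₁, b₂, …; only kets whose every factor amplitude is nonzero survive.
|00⟩: (-0.3384)(-0.06566) = 0.02222
|01⟩: (-0.3384)(-0.9855 + 0.1566i) = (0.3335 - 0.05299i)
|10⟩: (-0.7488 + 0.5699i)(-0.06566) = (0.04917 - 0.03742i)
|11⟩: (-0.7488 + 0.5699i)(-0.9855 + 0.1566i) = (0.6487 - 0.6789i)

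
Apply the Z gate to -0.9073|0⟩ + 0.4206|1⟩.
-0.9073|0⟩ - 0.4206|1⟩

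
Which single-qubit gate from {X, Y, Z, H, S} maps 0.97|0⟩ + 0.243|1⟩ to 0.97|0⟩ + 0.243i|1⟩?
S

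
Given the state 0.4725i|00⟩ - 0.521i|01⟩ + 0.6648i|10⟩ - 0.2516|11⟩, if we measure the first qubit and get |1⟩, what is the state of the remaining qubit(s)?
0.9353i|0⟩ - 0.354|1⟩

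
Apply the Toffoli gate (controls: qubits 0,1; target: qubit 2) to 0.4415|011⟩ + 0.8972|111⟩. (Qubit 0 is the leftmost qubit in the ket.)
0.4415|011⟩ + 0.8972|110⟩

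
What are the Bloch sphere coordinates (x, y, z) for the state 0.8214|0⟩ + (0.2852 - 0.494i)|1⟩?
(0.4685, -0.8115, 0.3493)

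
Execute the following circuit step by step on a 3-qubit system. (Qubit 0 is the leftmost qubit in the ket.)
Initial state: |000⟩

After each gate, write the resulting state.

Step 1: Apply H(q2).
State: 1/√2|000⟩ + 1/√2|001⟩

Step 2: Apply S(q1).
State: 1/√2|000⟩ + 1/√2|001⟩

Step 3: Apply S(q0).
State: 1/√2|000⟩ + 1/√2|001⟩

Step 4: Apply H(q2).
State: |000⟩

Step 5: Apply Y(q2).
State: i|001⟩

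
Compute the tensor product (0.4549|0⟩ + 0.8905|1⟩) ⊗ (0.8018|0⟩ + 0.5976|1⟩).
0.3647|00⟩ + 0.2718|01⟩ + 0.714|10⟩ + 0.5322|11⟩

amp(|b₁b₂…⟩) = product of the factor amplitudes for bits b₁, b₂, …; only kets whose every factor amplitude is nonzero survive.
|00⟩: (0.4549)(0.8018) = 0.3647
|01⟩: (0.4549)(0.5976) = 0.2718
|10⟩: (0.8905)(0.8018) = 0.714
|11⟩: (0.8905)(0.5976) = 0.5322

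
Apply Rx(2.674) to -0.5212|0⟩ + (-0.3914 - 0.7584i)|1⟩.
(-0.8585 + 0.3808i)|0⟩ + (-0.09068 + 0.3313i)|1⟩

Rx(2.674) = [[cos(θ/2), −i·sin(θ/2)], [−i·sin(θ/2), cos(θ/2)]]; θ = 2.674, cos(θ/2) ≈ 0.231672, sin(θ/2) ≈ 0.972794.
With a = amp(|0⟩) = -0.5212 and b = amp(|1⟩) = (-0.3914 - 0.7584i):
new amp(|0⟩) = (0.231672)·a + (-0.972794i)·b = (-0.8585 + 0.3808i)
new amp(|1⟩) = (-0.972794i)·a + (0.231672)·b = (-0.09068 + 0.3313i)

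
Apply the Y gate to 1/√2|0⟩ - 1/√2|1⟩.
(1/√2)i|0⟩ + (1/√2)i|1⟩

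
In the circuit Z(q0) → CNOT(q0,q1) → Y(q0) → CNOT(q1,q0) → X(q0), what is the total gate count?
5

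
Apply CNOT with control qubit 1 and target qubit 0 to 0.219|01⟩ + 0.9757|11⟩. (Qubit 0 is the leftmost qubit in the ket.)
0.9757|01⟩ + 0.219|11⟩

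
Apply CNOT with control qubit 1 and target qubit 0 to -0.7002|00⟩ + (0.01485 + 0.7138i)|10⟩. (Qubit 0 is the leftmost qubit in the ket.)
-0.7002|00⟩ + (0.01485 + 0.7138i)|10⟩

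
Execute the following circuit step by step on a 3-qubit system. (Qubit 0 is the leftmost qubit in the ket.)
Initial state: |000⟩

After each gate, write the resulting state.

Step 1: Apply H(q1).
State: 1/√2|000⟩ + 1/√2|010⟩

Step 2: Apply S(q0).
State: 1/√2|000⟩ + 1/√2|010⟩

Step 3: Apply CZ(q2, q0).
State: 1/√2|000⟩ + 1/√2|010⟩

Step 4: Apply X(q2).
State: 1/√2|001⟩ + 1/√2|011⟩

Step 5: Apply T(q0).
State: 1/√2|001⟩ + 1/√2|011⟩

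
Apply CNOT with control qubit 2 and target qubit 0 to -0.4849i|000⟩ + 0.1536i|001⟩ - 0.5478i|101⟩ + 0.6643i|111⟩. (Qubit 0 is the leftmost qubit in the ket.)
-0.4849i|000⟩ - 0.5478i|001⟩ + 0.6643i|011⟩ + 0.1536i|101⟩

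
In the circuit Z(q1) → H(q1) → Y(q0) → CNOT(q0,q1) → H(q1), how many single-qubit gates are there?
4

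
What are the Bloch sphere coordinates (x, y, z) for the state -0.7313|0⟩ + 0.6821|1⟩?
(-0.9976, 0, 0.06954)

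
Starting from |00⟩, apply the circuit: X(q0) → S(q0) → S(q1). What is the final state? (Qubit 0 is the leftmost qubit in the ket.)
i|10⟩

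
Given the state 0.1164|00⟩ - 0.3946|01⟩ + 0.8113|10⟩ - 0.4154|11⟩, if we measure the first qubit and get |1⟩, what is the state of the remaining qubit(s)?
0.8901|0⟩ - 0.4558|1⟩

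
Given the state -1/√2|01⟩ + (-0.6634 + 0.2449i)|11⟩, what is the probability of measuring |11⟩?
0.5001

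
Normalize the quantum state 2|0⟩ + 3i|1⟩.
0.5547|0⟩ + 0.8321i|1⟩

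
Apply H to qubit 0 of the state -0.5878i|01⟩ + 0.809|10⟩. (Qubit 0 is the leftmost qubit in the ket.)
0.572|00⟩ - 0.4156i|01⟩ - 0.572|10⟩ - 0.4156i|11⟩

H on qubit 0 mixes each pair of kets that differ only in qubit 0: amplitudes (a, b) of (|…0…⟩, |…1…⟩) become ((a + b)/√2, (a − b)/√2). Kets absent from the input have amplitude 0.
(|00⟩, |10⟩): (a, b) = (0, 0.809) → (0.572, -0.572)
(|01⟩, |11⟩): (a, b) = (-0.5878i, 0) → (-0.4156i, -0.4156i)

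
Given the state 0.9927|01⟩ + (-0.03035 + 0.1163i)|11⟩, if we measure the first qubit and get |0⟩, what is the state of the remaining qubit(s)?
|1⟩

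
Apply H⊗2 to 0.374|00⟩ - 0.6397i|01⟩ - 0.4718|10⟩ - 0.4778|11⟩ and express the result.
(-0.2878 - 0.3199i)|00⟩ + (0.19 + 0.3199i)|01⟩ + (0.6618 - 0.3199i)|10⟩ + (0.184 + 0.3199i)|11⟩

H⊗2 gives amp(|y⟩) = (1/2) Σ_x (−1)^(x·y) amp(|x⟩), where x·y is the number of positions in which both x and y have a 1.
|00⟩: (0.374 - 0.6397i - 0.4718 - 0.4778)/2 = (-0.2878 - 0.3199i)
|01⟩: (0.374 + 0.6397i - 0.4718 + 0.4778)/2 = (0.19 + 0.3199i)
|10⟩: (0.374 - 0.6397i + 0.4718 + 0.4778)/2 = (0.6618 - 0.3199i)
|11⟩: (0.374 + 0.6397i + 0.4718 - 0.4778)/2 = (0.184 + 0.3199i)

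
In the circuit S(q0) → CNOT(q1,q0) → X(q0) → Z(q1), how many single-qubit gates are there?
3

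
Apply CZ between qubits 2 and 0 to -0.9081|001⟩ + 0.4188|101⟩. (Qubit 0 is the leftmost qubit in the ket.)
-0.9081|001⟩ - 0.4188|101⟩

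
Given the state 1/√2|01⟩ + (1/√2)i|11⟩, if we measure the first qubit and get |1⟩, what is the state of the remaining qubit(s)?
i|1⟩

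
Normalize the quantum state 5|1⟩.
|1⟩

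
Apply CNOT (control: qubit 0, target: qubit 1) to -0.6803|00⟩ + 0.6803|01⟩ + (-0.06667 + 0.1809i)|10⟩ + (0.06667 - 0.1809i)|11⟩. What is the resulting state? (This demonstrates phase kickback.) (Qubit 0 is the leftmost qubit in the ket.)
-0.6803|00⟩ + 0.6803|01⟩ + (0.06667 - 0.1809i)|10⟩ + (-0.06667 + 0.1809i)|11⟩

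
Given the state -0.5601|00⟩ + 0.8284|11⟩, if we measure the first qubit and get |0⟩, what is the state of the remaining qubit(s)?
-|0⟩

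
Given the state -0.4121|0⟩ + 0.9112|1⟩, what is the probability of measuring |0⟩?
0.1698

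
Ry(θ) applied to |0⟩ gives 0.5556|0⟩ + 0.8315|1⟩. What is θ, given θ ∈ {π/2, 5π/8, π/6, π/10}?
5π/8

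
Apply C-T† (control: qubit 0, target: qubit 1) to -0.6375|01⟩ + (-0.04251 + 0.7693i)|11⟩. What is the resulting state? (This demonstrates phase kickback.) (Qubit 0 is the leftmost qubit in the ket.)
-0.6375|01⟩ + (0.5139 + 0.574i)|11⟩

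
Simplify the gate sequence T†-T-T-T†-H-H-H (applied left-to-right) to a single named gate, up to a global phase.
H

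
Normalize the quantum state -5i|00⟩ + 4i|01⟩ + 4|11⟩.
-0.6623i|00⟩ + 0.5298i|01⟩ + 0.5298|11⟩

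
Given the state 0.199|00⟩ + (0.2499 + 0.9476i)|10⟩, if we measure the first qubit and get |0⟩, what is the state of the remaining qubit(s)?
|0⟩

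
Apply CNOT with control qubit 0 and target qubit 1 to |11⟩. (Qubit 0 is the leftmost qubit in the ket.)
|10⟩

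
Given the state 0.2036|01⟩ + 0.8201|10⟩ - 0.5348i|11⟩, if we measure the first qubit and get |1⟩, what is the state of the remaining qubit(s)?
0.8376|0⟩ - 0.5462i|1⟩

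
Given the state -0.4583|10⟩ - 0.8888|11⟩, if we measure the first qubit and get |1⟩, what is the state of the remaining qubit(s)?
-0.4583|0⟩ - 0.8888|1⟩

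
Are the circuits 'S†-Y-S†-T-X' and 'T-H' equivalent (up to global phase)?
No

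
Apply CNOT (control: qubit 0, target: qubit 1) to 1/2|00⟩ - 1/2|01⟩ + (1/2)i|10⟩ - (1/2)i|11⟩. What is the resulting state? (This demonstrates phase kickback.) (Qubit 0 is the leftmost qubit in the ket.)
1/2|00⟩ - 1/2|01⟩ - (1/2)i|10⟩ + (1/2)i|11⟩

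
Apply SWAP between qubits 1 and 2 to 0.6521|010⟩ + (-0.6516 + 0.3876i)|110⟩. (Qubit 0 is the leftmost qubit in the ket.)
0.6521|001⟩ + (-0.6516 + 0.3876i)|101⟩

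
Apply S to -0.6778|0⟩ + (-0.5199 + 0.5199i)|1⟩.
-0.6778|0⟩ + (-0.5199 - 0.5199i)|1⟩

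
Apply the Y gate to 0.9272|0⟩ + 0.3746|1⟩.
-0.3746i|0⟩ + 0.9272i|1⟩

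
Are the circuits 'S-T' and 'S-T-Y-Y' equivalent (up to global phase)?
Yes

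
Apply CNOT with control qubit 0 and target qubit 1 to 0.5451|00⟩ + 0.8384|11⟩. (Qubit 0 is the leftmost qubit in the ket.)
0.5451|00⟩ + 0.8384|10⟩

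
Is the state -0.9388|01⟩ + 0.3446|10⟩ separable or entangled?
Entangled

Writing the state as a|00⟩ + b|01⟩ + c|10⟩ + d|11⟩, it is a product state iff ad − bc = 0.
Here (a, b, c, d) = (0, -0.9388, 0.3446, 0): ad − bc = (0)(0) − (-0.9388)(0.3446) = 0.3235 ≠ 0, so the state is entangled.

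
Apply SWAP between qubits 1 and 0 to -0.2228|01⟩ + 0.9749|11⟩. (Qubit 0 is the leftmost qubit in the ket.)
-0.2228|10⟩ + 0.9749|11⟩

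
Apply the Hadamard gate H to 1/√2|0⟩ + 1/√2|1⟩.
|0⟩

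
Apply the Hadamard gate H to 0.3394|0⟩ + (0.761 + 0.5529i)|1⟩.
(0.7781 + 0.391i)|0⟩ + (-0.2981 - 0.391i)|1⟩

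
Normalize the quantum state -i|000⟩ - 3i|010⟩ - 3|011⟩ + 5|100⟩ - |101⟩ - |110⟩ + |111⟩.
-0.1459i|000⟩ - 0.4376i|010⟩ - 0.4376|011⟩ + 0.7293|100⟩ - 0.1459|101⟩ - 0.1459|110⟩ + 0.1459|111⟩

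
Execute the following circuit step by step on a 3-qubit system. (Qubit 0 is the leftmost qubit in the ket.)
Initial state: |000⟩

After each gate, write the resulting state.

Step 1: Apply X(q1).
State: |010⟩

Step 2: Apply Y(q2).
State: i|011⟩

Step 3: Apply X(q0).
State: i|111⟩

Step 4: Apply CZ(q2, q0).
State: -i|111⟩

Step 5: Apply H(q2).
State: -(1/√2)i|110⟩ + (1/√2)i|111⟩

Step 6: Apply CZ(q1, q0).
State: (1/√2)i|110⟩ - (1/√2)i|111⟩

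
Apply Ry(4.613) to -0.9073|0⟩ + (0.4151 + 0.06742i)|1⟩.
(0.3012 - 0.04998i)|0⟩ + (-0.9512 - 0.04525i)|1⟩

Ry(4.613) = [[cos(θ/2), −sin(θ/2)], [sin(θ/2), cos(θ/2)]]; θ = 4.613, cos(θ/2) ≈ -0.671109, sin(θ/2) ≈ 0.741359.
With a = amp(|0⟩) = -0.9073 and b = amp(|1⟩) = (0.4151 + 0.06742i):
new amp(|0⟩) = (-0.671109)·a + (-0.741359)·b = (0.3012 - 0.04998i)
new amp(|1⟩) = (0.741359)·a + (-0.671109)·b = (-0.9512 - 0.04525i)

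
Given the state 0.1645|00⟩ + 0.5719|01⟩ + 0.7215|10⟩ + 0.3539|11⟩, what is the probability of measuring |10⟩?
0.5206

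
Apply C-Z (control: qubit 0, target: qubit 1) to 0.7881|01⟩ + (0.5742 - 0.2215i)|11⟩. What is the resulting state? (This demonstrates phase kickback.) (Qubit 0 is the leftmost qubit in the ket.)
0.7881|01⟩ + (-0.5742 + 0.2215i)|11⟩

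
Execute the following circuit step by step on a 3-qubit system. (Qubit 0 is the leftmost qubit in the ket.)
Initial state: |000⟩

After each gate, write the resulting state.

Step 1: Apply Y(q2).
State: i|001⟩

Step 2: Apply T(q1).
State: i|001⟩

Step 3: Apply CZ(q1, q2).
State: i|001⟩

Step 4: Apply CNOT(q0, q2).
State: i|001⟩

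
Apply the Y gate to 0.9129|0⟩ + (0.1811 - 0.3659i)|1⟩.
(-0.3659 - 0.1811i)|0⟩ + 0.9129i|1⟩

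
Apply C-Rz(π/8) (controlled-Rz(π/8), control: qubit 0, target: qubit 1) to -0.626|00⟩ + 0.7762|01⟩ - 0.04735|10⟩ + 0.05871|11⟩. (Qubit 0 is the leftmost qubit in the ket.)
-0.626|00⟩ + 0.7762|01⟩ + (-0.04644 + 0.009238i)|10⟩ + (0.05758 + 0.01145i)|11⟩

C-Rz(π/8) leaves the control-|0⟩ kets |00⟩, |01⟩ unchanged and applies Rz(π/8) to qubit 1 on the control-|1⟩ pair (|10⟩, |11⟩).
Rz(π/8) = [[e^(−iθ/2), 0], [0, e^(iθ/2)]] with e^(±iθ/2) = cos(θ/2) ± i·sin(θ/2); θ = π/8, cos(θ/2) ≈ 0.980785, sin(θ/2) ≈ 0.19509.
With a = amp(|10⟩) = -0.04735 and b = amp(|11⟩) = 0.05871:
new amp(|10⟩) = (0.980785 - 0.19509i)·a = (-0.04644 + 0.009238i)
new amp(|11⟩) = (0.980785 + 0.19509i)·b = (0.05758 + 0.01145i)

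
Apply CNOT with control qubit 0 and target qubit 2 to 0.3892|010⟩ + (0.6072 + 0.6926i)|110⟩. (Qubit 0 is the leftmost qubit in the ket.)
0.3892|010⟩ + (0.6072 + 0.6926i)|111⟩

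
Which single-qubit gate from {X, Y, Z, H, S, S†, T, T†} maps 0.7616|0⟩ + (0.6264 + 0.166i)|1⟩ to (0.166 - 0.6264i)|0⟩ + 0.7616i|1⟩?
Y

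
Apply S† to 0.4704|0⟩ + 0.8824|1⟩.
0.4704|0⟩ - 0.8824i|1⟩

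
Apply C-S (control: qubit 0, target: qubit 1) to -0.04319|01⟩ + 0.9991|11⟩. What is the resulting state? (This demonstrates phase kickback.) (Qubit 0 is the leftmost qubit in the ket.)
-0.04319|01⟩ + 0.9991i|11⟩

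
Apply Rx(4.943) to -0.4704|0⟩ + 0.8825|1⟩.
(0.3687 - 0.5481i)|0⟩ + (-0.6917 + 0.2921i)|1⟩

Rx(4.943) = [[cos(θ/2), −i·sin(θ/2)], [−i·sin(θ/2), cos(θ/2)]]; θ = 4.943, cos(θ/2) ≈ -0.783764, sin(θ/2) ≈ 0.621059.
With a = amp(|0⟩) = -0.4704 and b = amp(|1⟩) = 0.8825:
new amp(|0⟩) = (-0.783764)·a + (-0.621059i)·b = (0.3687 - 0.5481i)
new amp(|1⟩) = (-0.621059i)·a + (-0.783764)·b = (-0.6917 + 0.2921i)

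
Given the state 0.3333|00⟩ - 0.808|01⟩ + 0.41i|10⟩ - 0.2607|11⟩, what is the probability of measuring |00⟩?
0.1111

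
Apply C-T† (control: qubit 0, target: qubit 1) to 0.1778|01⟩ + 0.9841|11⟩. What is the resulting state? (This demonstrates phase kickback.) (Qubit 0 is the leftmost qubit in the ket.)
0.1778|01⟩ + (0.6959 - 0.6959i)|11⟩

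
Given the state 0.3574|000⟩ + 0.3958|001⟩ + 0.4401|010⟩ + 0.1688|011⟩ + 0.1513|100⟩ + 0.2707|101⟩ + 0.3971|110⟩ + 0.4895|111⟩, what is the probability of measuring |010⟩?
0.1937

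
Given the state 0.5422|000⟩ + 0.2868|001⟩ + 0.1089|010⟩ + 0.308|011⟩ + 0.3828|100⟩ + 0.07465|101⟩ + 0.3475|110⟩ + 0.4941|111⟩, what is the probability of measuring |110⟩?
0.1208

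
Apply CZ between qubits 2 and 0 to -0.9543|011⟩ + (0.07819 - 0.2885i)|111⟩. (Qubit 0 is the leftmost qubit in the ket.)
-0.9543|011⟩ + (-0.07819 + 0.2885i)|111⟩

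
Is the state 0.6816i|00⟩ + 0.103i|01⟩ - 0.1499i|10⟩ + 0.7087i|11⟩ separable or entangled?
Entangled

Writing the state as a|00⟩ + b|01⟩ + c|10⟩ + d|11⟩, it is a product state iff ad − bc = 0.
Here (a, b, c, d) = (0.6816i, 0.103i, -0.1499i, 0.7087i): ad − bc = (0.6816i)(0.7087i) − (0.103i)(-0.1499i) = -0.4985 ≠ 0, so the state is entangled.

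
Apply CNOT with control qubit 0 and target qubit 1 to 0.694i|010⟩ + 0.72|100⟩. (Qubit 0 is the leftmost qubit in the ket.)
0.694i|010⟩ + 0.72|110⟩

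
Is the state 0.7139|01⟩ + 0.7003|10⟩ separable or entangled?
Entangled

Writing the state as a|00⟩ + b|01⟩ + c|10⟩ + d|11⟩, it is a product state iff ad − bc = 0.
Here (a, b, c, d) = (0, 0.7139, 0.7003, 0): ad − bc = (0)(0) − (0.7139)(0.7003) = -0.4999 ≠ 0, so the state is entangled.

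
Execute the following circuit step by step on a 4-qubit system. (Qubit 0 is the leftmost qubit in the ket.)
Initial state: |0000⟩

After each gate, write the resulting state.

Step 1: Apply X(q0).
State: |1000⟩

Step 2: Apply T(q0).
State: (1/√2 + (1/√2)i)|1000⟩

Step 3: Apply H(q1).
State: (1/2 + (1/2)i)|1000⟩ + (1/2 + (1/2)i)|1100⟩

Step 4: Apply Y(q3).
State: (-1/2 + (1/2)i)|1001⟩ + (-1/2 + (1/2)i)|1101⟩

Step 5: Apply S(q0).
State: (-1/2 - (1/2)i)|1001⟩ + (-1/2 - (1/2)i)|1101⟩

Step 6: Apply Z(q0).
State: (1/2 + (1/2)i)|1001⟩ + (1/2 + (1/2)i)|1101⟩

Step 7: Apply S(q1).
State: (1/2 + (1/2)i)|1001⟩ + (-1/2 + (1/2)i)|1101⟩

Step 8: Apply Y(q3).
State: (1/2 - (1/2)i)|1000⟩ + (1/2 + (1/2)i)|1100⟩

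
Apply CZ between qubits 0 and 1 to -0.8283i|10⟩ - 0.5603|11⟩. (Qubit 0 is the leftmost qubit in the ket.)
-0.8283i|10⟩ + 0.5603|11⟩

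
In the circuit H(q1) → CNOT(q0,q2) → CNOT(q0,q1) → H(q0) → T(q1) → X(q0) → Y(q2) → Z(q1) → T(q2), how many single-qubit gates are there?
7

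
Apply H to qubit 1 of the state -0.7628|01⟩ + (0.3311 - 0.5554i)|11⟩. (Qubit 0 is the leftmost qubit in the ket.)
-0.5394|00⟩ + 0.5394|01⟩ + (0.2341 - 0.3927i)|10⟩ + (-0.2341 + 0.3927i)|11⟩

H on qubit 1 mixes each pair of kets that differ only in qubit 1: amplitudes (a, b) of (|…0…⟩, |…1…⟩) become ((a + b)/√2, (a − b)/√2). Kets absent from the input have amplitude 0.
(|00⟩, |01⟩): (a, b) = (0, -0.7628) → (-0.5394, 0.5394)
(|10⟩, |11⟩): (a, b) = (0, (0.3311 - 0.5554i)) → ((0.2341 - 0.3927i), (-0.2341 + 0.3927i))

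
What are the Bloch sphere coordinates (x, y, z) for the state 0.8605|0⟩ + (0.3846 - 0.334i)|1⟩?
(0.6619, -0.5748, 0.481)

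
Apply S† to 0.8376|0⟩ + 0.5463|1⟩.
0.8376|0⟩ - 0.5463i|1⟩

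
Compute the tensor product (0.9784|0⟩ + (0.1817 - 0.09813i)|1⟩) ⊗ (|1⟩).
0.9784|01⟩ + (0.1817 - 0.09813i)|11⟩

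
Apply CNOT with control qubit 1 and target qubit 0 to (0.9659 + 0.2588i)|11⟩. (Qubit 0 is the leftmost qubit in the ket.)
(0.9659 + 0.2588i)|01⟩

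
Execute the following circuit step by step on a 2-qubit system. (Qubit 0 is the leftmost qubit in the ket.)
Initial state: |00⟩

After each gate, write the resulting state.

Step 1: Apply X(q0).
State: |10⟩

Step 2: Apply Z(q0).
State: -|10⟩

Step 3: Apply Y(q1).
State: -i|11⟩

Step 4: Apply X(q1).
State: -i|10⟩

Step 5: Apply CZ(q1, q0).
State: -i|10⟩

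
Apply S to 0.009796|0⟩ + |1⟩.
0.009796|0⟩ + i|1⟩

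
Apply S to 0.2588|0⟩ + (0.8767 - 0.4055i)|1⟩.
0.2588|0⟩ + (0.4055 + 0.8767i)|1⟩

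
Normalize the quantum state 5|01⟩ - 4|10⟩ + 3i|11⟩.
1/√2|01⟩ - 0.5657|10⟩ + 0.4243i|11⟩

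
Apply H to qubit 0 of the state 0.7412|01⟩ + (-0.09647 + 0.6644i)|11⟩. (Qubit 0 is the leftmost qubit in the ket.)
(0.4559 + 0.4698i)|01⟩ + (0.5923 - 0.4698i)|11⟩

H on qubit 0 mixes each pair of kets that differ only in qubit 0: amplitudes (a, b) of (|…0…⟩, |…1…⟩) become ((a + b)/√2, (a − b)/√2). Kets absent from the input have amplitude 0.
(|01⟩, |11⟩): (a, b) = (0.7412, (-0.09647 + 0.6644i)) → ((0.4559 + 0.4698i), (0.5923 - 0.4698i))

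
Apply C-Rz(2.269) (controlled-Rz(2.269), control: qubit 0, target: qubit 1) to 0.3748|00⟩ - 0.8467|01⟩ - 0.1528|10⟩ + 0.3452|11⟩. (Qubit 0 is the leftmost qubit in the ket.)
0.3748|00⟩ - 0.8467|01⟩ + (-0.06457 + 0.1385i)|10⟩ + (0.1459 + 0.3129i)|11⟩

C-Rz(2.269) leaves the control-|0⟩ kets |00⟩, |01⟩ unchanged and applies Rz(2.269) to qubit 1 on the control-|1⟩ pair (|10⟩, |11⟩).
Rz(2.269) = [[e^(−iθ/2), 0], [0, e^(iθ/2)]] with e^(±iθ/2) = cos(θ/2) ± i·sin(θ/2); θ = 2.269, cos(θ/2) ≈ 0.422586, sin(θ/2) ≈ 0.906323.
With a = amp(|10⟩) = -0.1528 and b = amp(|11⟩) = 0.3452:
new amp(|10⟩) = (0.422586 - 0.906323i)·a = (-0.06457 + 0.1385i)
new amp(|11⟩) = (0.422586 + 0.906323i)·b = (0.1459 + 0.3129i)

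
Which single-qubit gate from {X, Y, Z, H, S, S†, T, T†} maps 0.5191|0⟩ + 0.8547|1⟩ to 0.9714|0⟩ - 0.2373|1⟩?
H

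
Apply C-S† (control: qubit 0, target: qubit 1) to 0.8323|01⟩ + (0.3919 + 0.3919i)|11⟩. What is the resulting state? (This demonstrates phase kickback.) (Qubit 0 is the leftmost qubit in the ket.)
0.8323|01⟩ + (0.3919 - 0.3919i)|11⟩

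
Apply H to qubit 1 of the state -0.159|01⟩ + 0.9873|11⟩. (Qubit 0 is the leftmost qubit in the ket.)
-0.1124|00⟩ + 0.1124|01⟩ + 0.6981|10⟩ - 0.6981|11⟩

H on qubit 1 mixes each pair of kets that differ only in qubit 1: amplitudes (a, b) of (|…0…⟩, |…1…⟩) become ((a + b)/√2, (a − b)/√2). Kets absent from the input have amplitude 0.
(|00⟩, |01⟩): (a, b) = (0, -0.159) → (-0.1124, 0.1124)
(|10⟩, |11⟩): (a, b) = (0, 0.9873) → (0.6981, -0.6981)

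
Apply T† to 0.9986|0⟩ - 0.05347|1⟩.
0.9986|0⟩ + (-0.03781 + 0.03781i)|1⟩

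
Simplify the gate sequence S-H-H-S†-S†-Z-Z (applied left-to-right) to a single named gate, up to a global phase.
S†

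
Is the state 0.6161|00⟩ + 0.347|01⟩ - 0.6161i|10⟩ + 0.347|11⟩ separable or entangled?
Entangled

Writing the state as a|00⟩ + b|01⟩ + c|10⟩ + d|11⟩, it is a product state iff ad − bc = 0.
Here (a, b, c, d) = (0.6161, 0.347, -0.6161i, 0.347): ad − bc = (0.6161)(0.347) − (0.347)(-0.6161i) = (0.2138 + 0.2138i) ≠ 0, so the state is entangled.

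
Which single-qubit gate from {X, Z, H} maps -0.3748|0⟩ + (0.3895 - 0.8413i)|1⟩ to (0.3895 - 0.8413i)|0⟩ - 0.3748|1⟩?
X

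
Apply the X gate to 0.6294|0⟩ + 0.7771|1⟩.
0.7771|0⟩ + 0.6294|1⟩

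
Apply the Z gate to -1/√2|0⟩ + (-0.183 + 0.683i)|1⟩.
-1/√2|0⟩ + (0.183 - 0.683i)|1⟩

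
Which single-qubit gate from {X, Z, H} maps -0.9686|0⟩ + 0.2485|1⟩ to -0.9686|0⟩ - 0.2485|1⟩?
Z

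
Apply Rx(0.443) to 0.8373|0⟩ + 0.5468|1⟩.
(0.8168 - 0.1201i)|0⟩ + (0.5334 - 0.1839i)|1⟩

Rx(0.443) = [[cos(θ/2), −i·sin(θ/2)], [−i·sin(θ/2), cos(θ/2)]]; θ = 0.443, cos(θ/2) ≈ 0.975569, sin(θ/2) ≈ 0.219693.
With a = amp(|0⟩) = 0.8373 and b = amp(|1⟩) = 0.5468:
new amp(|0⟩) = (0.975569)·a + (-0.219693i)·b = (0.8168 - 0.1201i)
new amp(|1⟩) = (-0.219693i)·a + (0.975569)·b = (0.5334 - 0.1839i)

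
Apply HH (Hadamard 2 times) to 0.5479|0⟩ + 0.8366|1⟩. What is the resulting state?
0.5479|0⟩ + 0.8366|1⟩

H² = I, so an even number of Hadamards cancels: H^2 = I and the state is unchanged.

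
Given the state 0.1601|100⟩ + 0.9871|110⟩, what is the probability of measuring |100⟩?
0.02563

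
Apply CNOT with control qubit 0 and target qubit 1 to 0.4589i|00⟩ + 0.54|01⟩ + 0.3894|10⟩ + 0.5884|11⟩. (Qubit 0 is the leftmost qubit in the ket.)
0.4589i|00⟩ + 0.54|01⟩ + 0.5884|10⟩ + 0.3894|11⟩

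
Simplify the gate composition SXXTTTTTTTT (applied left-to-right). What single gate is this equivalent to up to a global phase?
S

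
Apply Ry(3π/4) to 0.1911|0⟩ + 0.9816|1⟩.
-0.8337|0⟩ + 0.5522|1⟩

Ry(3π/4) = [[cos(θ/2), −sin(θ/2)], [sin(θ/2), cos(θ/2)]]; θ = 3π/4, cos(θ/2) ≈ 0.382683, sin(θ/2) ≈ 0.92388.
With a = amp(|0⟩) = 0.1911 and b = amp(|1⟩) = 0.9816:
new amp(|0⟩) = (0.382683)·a + (-0.92388)·b = -0.8337
new amp(|1⟩) = (0.92388)·a + (0.382683)·b = 0.5522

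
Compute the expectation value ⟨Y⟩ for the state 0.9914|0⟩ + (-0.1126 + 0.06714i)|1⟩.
0.1331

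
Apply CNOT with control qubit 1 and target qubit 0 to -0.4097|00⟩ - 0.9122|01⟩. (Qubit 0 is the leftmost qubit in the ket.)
-0.4097|00⟩ - 0.9122|11⟩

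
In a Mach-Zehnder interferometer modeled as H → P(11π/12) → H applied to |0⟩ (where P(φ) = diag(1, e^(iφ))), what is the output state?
(0.01704 + 0.1294i)|0⟩ + (0.983 - 0.1294i)|1⟩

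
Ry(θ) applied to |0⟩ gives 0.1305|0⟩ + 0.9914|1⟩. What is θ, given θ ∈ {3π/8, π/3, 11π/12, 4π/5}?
11π/12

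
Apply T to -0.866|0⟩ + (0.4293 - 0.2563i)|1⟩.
-0.866|0⟩ + (0.4848 + 0.1223i)|1⟩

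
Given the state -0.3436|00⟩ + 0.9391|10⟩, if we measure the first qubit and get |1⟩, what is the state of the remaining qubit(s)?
|0⟩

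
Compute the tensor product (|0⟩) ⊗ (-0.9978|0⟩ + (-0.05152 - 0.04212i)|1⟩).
-0.9978|00⟩ + (-0.05152 - 0.04212i)|01⟩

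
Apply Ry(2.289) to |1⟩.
-0.9105|0⟩ + 0.4135|1⟩

Ry(2.289) = [[cos(θ/2), −sin(θ/2)], [sin(θ/2), cos(θ/2)]]; θ = 2.289, cos(θ/2) ≈ 0.413501, sin(θ/2) ≈ 0.910503.
With a = amp(|0⟩) = 0 and b = amp(|1⟩) = 1:
new amp(|0⟩) = (0.413501)·a + (-0.910503)·b = -0.9105
new amp(|1⟩) = (0.910503)·a + (0.413501)·b = 0.4135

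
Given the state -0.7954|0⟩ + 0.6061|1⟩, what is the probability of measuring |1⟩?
0.3674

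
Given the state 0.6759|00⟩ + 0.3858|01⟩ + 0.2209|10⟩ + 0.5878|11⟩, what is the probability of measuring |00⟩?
0.4568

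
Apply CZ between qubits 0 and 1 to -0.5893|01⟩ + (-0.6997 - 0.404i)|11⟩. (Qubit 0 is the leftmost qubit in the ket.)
-0.5893|01⟩ + (0.6997 + 0.404i)|11⟩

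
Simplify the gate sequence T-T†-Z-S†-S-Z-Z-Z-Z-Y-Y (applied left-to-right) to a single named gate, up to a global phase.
Z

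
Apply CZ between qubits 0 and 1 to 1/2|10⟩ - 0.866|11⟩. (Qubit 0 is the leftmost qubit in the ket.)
1/2|10⟩ + 0.866|11⟩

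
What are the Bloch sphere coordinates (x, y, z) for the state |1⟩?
(0, 0, -1)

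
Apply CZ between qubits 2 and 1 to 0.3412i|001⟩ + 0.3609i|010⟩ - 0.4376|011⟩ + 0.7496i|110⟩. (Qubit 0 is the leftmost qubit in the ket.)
0.3412i|001⟩ + 0.3609i|010⟩ + 0.4376|011⟩ + 0.7496i|110⟩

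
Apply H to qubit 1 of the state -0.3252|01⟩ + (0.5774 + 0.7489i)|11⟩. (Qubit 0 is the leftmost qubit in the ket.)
-0.23|00⟩ + 0.23|01⟩ + (0.4083 + 0.5296i)|10⟩ + (-0.4083 - 0.5296i)|11⟩

H on qubit 1 mixes each pair of kets that differ only in qubit 1: amplitudes (a, b) of (|…0…⟩, |…1…⟩) become ((a + b)/√2, (a − b)/√2). Kets absent from the input have amplitude 0.
(|00⟩, |01⟩): (a, b) = (0, -0.3252) → (-0.23, 0.23)
(|10⟩, |11⟩): (a, b) = (0, (0.5774 + 0.7489i)) → ((0.4083 + 0.5296i), (-0.4083 - 0.5296i))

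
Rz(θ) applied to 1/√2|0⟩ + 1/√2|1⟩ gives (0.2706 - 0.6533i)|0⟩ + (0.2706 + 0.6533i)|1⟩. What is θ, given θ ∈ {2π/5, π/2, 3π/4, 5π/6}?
3π/4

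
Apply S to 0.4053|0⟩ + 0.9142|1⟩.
0.4053|0⟩ + 0.9142i|1⟩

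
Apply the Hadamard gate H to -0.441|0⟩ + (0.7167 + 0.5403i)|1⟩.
(0.1949 + 0.382i)|0⟩ + (-0.8186 - 0.382i)|1⟩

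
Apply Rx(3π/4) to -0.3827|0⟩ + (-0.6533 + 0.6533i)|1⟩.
(0.4571 + 0.6036i)|0⟩ + (-0.25 + 0.6036i)|1⟩

Rx(3π/4) = [[cos(θ/2), −i·sin(θ/2)], [−i·sin(θ/2), cos(θ/2)]]; θ = 3π/4, cos(θ/2) ≈ 0.382683, sin(θ/2) ≈ 0.92388.
With a = amp(|0⟩) = -0.3827 and b = amp(|1⟩) = (-0.6533 + 0.6533i):
new amp(|0⟩) = (0.382683)·a + (-0.92388i)·b = (0.4571 + 0.6036i)
new amp(|1⟩) = (-0.92388i)·a + (0.382683)·b = (-0.25 + 0.6036i)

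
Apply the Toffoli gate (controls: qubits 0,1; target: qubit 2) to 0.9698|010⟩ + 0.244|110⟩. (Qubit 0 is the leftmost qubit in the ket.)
0.9698|010⟩ + 0.244|111⟩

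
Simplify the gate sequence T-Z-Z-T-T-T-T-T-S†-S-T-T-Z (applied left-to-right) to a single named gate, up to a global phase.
Z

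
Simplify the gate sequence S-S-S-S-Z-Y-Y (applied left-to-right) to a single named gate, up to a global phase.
Z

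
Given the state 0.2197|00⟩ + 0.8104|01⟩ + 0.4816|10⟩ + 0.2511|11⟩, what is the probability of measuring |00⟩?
0.04827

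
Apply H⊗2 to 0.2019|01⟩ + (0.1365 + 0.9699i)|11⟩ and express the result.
(0.1692 + 0.485i)|00⟩ + (-0.1692 - 0.485i)|01⟩ + (0.0327 - 0.485i)|10⟩ + (-0.0327 + 0.485i)|11⟩

H⊗2 gives amp(|y⟩) = (1/2) Σ_x (−1)^(x·y) amp(|x⟩), where x·y is the number of positions in which both x and y have a 1.
|00⟩: (0.2019 + (0.1365 + 0.9699i))/2 = (0.1692 + 0.485i)
|01⟩: (-0.2019 - (0.1365 + 0.9699i))/2 = (-0.1692 - 0.485i)
|10⟩: (0.2019 - (0.1365 + 0.9699i))/2 = (0.0327 - 0.485i)
|11⟩: (-0.2019 + (0.1365 + 0.9699i))/2 = (-0.0327 + 0.485i)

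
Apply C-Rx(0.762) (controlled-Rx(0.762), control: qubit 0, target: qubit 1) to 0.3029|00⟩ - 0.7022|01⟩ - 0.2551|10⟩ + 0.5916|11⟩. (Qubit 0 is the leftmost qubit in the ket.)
0.3029|00⟩ - 0.7022|01⟩ + (-0.2368 - 0.22i)|10⟩ + (0.5492 + 0.09486i)|11⟩

C-Rx(0.762) leaves the control-|0⟩ kets |00⟩, |01⟩ unchanged and applies Rx(0.762) to qubit 1 on the control-|1⟩ pair (|10⟩, |11⟩).
Rx(0.762) = [[cos(θ/2), −i·sin(θ/2)], [−i·sin(θ/2), cos(θ/2)]]; θ = 0.762, cos(θ/2) ≈ 0.928293, sin(θ/2) ≈ 0.371849.
With a = amp(|10⟩) = -0.2551 and b = amp(|11⟩) = 0.5916:
new amp(|10⟩) = (0.928293)·a + (-0.371849i)·b = (-0.2368 - 0.22i)
new amp(|11⟩) = (-0.371849i)·a + (0.928293)·b = (0.5492 + 0.09486i)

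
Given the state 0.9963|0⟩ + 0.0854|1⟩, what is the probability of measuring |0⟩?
0.9926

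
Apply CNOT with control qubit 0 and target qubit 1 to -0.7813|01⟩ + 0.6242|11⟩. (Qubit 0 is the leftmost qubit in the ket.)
-0.7813|01⟩ + 0.6242|10⟩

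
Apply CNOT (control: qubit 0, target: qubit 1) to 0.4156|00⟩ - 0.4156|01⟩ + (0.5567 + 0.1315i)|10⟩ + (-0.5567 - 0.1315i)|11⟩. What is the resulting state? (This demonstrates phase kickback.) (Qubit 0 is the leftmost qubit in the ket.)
0.4156|00⟩ - 0.4156|01⟩ + (-0.5567 - 0.1315i)|10⟩ + (0.5567 + 0.1315i)|11⟩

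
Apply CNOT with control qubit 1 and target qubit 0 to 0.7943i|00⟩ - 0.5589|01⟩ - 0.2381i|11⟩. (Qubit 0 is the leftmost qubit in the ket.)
0.7943i|00⟩ - 0.2381i|01⟩ - 0.5589|11⟩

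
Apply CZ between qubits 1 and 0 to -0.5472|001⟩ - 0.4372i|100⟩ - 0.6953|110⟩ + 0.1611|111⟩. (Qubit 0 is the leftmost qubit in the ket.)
-0.5472|001⟩ - 0.4372i|100⟩ + 0.6953|110⟩ - 0.1611|111⟩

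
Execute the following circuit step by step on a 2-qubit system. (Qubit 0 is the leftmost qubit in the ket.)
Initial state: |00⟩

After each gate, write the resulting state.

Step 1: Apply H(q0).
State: 1/√2|00⟩ + 1/√2|10⟩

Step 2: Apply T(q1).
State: 1/√2|00⟩ + 1/√2|10⟩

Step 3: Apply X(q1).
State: 1/√2|01⟩ + 1/√2|11⟩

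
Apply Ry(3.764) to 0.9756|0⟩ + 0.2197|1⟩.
-0.5079|0⟩ + 0.8615|1⟩

Ry(3.764) = [[cos(θ/2), −sin(θ/2)], [sin(θ/2), cos(θ/2)]]; θ = 3.764, cos(θ/2) ≈ -0.306205, sin(θ/2) ≈ 0.951966.
With a = amp(|0⟩) = 0.9756 and b = amp(|1⟩) = 0.2197:
new amp(|0⟩) = (-0.306205)·a + (-0.951966)·b = -0.5079
new amp(|1⟩) = (0.951966)·a + (-0.306205)·b = 0.8615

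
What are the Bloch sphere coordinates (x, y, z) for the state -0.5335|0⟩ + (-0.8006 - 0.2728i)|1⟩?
(0.8542, 0.2911, -0.4308)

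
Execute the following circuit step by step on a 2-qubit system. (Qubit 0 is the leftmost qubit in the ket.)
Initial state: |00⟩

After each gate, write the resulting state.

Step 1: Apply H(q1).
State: 1/√2|00⟩ + 1/√2|01⟩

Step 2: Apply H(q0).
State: 1/2|00⟩ + 1/2|01⟩ + 1/2|10⟩ + 1/2|11⟩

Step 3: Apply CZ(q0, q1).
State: 1/2|00⟩ + 1/2|01⟩ + 1/2|10⟩ - 1/2|11⟩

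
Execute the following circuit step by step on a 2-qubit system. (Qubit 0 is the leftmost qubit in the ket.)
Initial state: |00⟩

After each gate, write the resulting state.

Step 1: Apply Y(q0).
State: i|10⟩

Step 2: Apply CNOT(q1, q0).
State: i|10⟩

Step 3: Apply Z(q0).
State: -i|10⟩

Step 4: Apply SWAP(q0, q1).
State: -i|01⟩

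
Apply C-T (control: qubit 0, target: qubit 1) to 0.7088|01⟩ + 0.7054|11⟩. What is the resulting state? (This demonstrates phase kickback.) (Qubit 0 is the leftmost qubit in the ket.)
0.7088|01⟩ + (0.4988 + 0.4988i)|11⟩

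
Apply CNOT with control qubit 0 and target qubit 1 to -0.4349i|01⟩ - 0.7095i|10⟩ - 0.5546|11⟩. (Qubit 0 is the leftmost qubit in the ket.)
-0.4349i|01⟩ - 0.5546|10⟩ - 0.7095i|11⟩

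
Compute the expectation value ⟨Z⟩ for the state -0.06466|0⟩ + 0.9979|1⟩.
-0.9916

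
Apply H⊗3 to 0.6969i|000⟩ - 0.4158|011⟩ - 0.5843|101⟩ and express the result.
(-0.3536 + 0.2464i)|000⟩ + (0.3536 + 0.2464i)|001⟩ + (-0.05957 + 0.2464i)|010⟩ + (0.05957 + 0.2464i)|011⟩ + (0.05957 + 0.2464i)|100⟩ + (-0.05957 + 0.2464i)|101⟩ + (0.3536 + 0.2464i)|110⟩ + (-0.3536 + 0.2464i)|111⟩

H⊗3 gives amp(|y⟩) = (1/2√2) Σ_x (−1)^(x·y) amp(|x⟩), where x·y is the number of positions in which both x and y have a 1.
|000⟩: (0.6969i - 0.4158 - 0.5843)/(2√2) = (-0.3536 + 0.2464i)
|001⟩: (0.6969i + 0.4158 + 0.5843)/(2√2) = (0.3536 + 0.2464i)
|010⟩: (0.6969i + 0.4158 - 0.5843)/(2√2) = (-0.05957 + 0.2464i)
|011⟩: (0.6969i - 0.4158 + 0.5843)/(2√2) = (0.05957 + 0.2464i)
|100⟩: (0.6969i - 0.4158 + 0.5843)/(2√2) = (0.05957 + 0.2464i)
|101⟩: (0.6969i + 0.4158 - 0.5843)/(2√2) = (-0.05957 + 0.2464i)
|110⟩: (0.6969i + 0.4158 + 0.5843)/(2√2) = (0.3536 + 0.2464i)
|111⟩: (0.6969i - 0.4158 - 0.5843)/(2√2) = (-0.3536 + 0.2464i)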